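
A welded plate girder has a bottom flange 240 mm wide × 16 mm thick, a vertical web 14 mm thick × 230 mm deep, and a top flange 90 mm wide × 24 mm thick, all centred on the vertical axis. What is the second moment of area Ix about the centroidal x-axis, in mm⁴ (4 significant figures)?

Ix ≈ 1.031 × 10⁸ mm⁴

Decompose the section into non-overlapping parts with the origin at the bottom-left of its bounding rectangle.
Bottom plate: 240 × 16, A = 3 840 mm², y = 8 mm, Ī = 81 920 mm⁴.
Web plate: 14 × 230, A = 3 220 mm², y = 131 mm, Ī = 14 194 833 mm⁴.
Top plate: 90 × 24, A = 2 160 mm², y = 258 mm, Ī = 103 680 mm⁴.
Centroid: ȳ = ΣA·y / ΣA = 109.525 mm.
Transfer each piece to the centroidal x-axis using Ī + A·d² with d = y − 109.525:
  bottom plate: d = -101.525 mm → contributes +39 662 008 mm⁴
  web plate: d = 21.4751 mm → contributes +15 679 826 mm⁴
  top plate: d = 148.475 mm → contributes +47 720 538 mm⁴
Total I = 103 062 373 mm⁴.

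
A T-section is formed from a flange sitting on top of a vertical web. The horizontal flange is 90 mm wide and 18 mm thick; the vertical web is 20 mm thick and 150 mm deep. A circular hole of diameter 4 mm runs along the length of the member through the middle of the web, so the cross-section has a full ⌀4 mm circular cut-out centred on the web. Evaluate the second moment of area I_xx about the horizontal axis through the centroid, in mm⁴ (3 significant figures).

Decompose the section into non-overlapping parts with the origin at the bottom-left of its bounding rectangle.
Flange: 90 × 18, A = 1 620 mm², y = 159 mm, Ī = 43 740 mm⁴.
Web: 20 × 150, A = 3 000 mm², y = 75 mm, Ī = 5 625 000 mm⁴.
Hole (subtracted): ⌀4, A = 12.566 mm², y = 75 mm, Ī = 12.566 mm⁴.
Centroid: ȳ = ΣA·y / ΣA = 104.53 mm.
Transfer each piece to the horizontal axis through the centroid using Ī + A·d² with d = y − 104.53:
  flange: d = 54.465 mm → contributes +4 849 388 mm⁴
  web: d = -29.535 mm → contributes +8 241 927 mm⁴
  hole: d = -29.535 mm → contributes −10 974 mm⁴
Total I = 13 080 341 mm⁴.

I_xx ≈ 1.31 × 10⁷ mm⁴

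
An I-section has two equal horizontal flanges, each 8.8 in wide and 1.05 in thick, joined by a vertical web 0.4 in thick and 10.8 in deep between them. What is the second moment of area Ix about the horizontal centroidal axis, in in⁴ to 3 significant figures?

Break the section into simple shapes (no overlaps), measuring from the bottom-left corner of the bounding box.
Bottom flange: 8.8 × 1.05, A = 9.24 in², y = 0.525 in, Ī = 0.84893 in⁴.
Web: 0.4 × 10.8, A = 4.32 in², y = 6.45 in, Ī = 41.99 in⁴.
Top flange: 8.8 × 1.05, A = 9.24 in², y = 12.375 in, Ī = 0.84893 in⁴.
By symmetry the centroid is at mid-height, ȳ = 6.45 in.
Transfer each piece to the horizontal centroidal axis using Ī + A·d² with d = y − 6.45:
  bottom flange: d = -5.925 in → contributes +325.22 in⁴
  web: d = 0 in → contributes +41.99 in⁴
  top flange: d = 5.925 in → contributes +325.22 in⁴
Total I = 692.44 in⁴.

Ix ≈ 692 in⁴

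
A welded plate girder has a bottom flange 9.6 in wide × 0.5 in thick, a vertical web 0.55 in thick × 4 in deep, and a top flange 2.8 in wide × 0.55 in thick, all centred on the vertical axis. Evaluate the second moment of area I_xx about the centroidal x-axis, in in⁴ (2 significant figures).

Break the section into simple shapes (no overlaps), measuring from the bottom-left corner of the bounding box.
Bottom plate: 9.6 × 0.5, A = 4.8 in², y = 0.25 in, Ī = 0.1 in⁴.
Web plate: 0.55 × 4, A = 2.2 in², y = 2.5 in, Ī = 2.933 in⁴.
Top plate: 2.8 × 0.55, A = 1.54 in², y = 4.775 in, Ī = 0.03882 in⁴.
Centroid: ȳ = ΣA·y / ΣA = 1.646 in.
Transfer each piece to the centroidal x-axis using Ī + A·d² with d = y − 1.646:
  bottom plate: d = -1.396 in → contributes +9.449 in⁴
  web plate: d = 0.8544 in → contributes +4.539 in⁴
  top plate: d = 3.129 in → contributes +15.12 in⁴
Total I = 29.11 in⁴.

I_xx ≈ 29 in⁴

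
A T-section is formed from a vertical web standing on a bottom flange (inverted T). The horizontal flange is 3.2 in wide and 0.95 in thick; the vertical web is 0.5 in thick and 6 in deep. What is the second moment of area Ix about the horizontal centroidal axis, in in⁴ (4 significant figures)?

Break the section into simple shapes (no overlaps), measuring from the bottom-left corner of the bounding box.
Flange: 3.2 × 0.95, A = 3.04 in², y = 0.475 in, Ī = 0.228633 in⁴.
Web: 0.5 × 6, A = 3 in², y = 3.95 in, Ī = 9 in⁴.
Centroid: ȳ = ΣA·y / ΣA = 2.20099 in.
Transfer each piece to the horizontal centroidal axis using Ī + A·d² with d = y − 2.20099:
  flange: d = -1.72599 in → contributes +9.28495 in⁴
  web: d = 1.74901 in → contributes +18.1771 in⁴
Total I = 27.462 in⁴.

Ix ≈ 27.46 in⁴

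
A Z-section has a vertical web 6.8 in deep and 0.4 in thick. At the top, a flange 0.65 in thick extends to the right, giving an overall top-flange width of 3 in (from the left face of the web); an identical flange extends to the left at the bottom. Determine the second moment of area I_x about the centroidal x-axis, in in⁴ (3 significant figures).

I_x ≈ 42.6 in⁴

Treat the section as a set of non-overlapping primitives; coordinates are from the bounding-box lower-left.
Web: 0.4 × 6.8, A = 2.72 in², y = 3.4 in, Ī = 10.481 in⁴.
Top flange (beyond web): 2.6 × 0.65, A = 1.69 in², y = 6.475 in, Ī = 0.059502 in⁴.
Bottom flange (beyond web): 2.6 × 0.65, A = 1.69 in², y = 0.325 in, Ī = 0.059502 in⁴.
Centroid: ȳ = ΣA·y / ΣA = 3.4 in.
Transfer each piece to the centroidal x-axis using Ī + A·d² with d = y − 3.4:
  web: d = 0 in → contributes +10.481 in⁴
  top flange (beyond web): d = 3.075 in → contributes +16.04 in⁴
  bottom flange (beyond web): d = -3.075 in → contributes +16.04 in⁴
Total I = 42.56 in⁴.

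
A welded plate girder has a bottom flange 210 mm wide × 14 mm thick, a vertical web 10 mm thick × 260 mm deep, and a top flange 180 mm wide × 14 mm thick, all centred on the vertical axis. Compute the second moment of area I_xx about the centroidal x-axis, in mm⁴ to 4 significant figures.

I_xx ≈ 1.168 × 10⁸ mm⁴

Split into non-overlapping primitives; take the origin at the lower-left of the bounding box.
Bottom plate: 210 × 14, A = 2 940 mm², y = 7 mm, Ī = 48 020 mm⁴.
Web plate: 10 × 260, A = 2 600 mm², y = 144 mm, Ī = 14 646 667 mm⁴.
Top plate: 180 × 14, A = 2 520 mm², y = 281 mm, Ī = 41 160 mm⁴.
Centroid: ȳ = ΣA·y / ΣA = 136.861 mm.
Transfer each piece to the centroidal x-axis using Ī + A·d² with d = y − 136.861:
  bottom plate: d = -129.861 mm → contributes +49 627 857 mm⁴
  web plate: d = 7.13896 mm → contributes +14 779 175 mm⁴
  top plate: d = 144.139 mm → contributes +52 396 779 mm⁴
Total I = 116 803 811 mm⁴.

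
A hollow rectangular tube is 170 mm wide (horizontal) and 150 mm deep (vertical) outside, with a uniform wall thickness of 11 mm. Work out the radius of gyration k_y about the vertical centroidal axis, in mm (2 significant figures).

Split into non-overlapping primitives; take the origin at the lower-left of the bounding box.
Outer rectangle: 170 × 150, A = 25 500 mm², x = 85 mm, Ī = 61 412 500 mm⁴.
Inner void (subtracted): 148 × 128, A = 18 944 mm², x = 85 mm, Ī = 34 579 115 mm⁴.
By symmetry the centroid is at mid-width, x̄ = 85 mm.
All pieces are centred on the vertical centroidal axis, so I = ΣĪ (holes subtracted) = 26 833 385 mm⁴.
Radius of gyration: k = √(I/A) = √(26 833 385 / 6 556) = 63.98 mm.

k_y ≈ 64 mm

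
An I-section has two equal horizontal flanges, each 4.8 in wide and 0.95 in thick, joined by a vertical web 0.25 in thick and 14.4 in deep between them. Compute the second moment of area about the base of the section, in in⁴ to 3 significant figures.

I_base ≈ 1450 in⁴

Split into non-overlapping primitives; take the origin at the lower-left of the bounding box.
Bottom flange: 4.8 × 0.95, A = 4.56 in², y = 0.475 in, Ī = 0.34295 in⁴.
Web: 0.25 × 14.4, A = 3.6 in², y = 8.15 in, Ī = 62.208 in⁴.
Top flange: 4.8 × 0.95, A = 4.56 in², y = 15.825 in, Ī = 0.34295 in⁴.
Transfer each piece to a horizontal axis along the bottom face using Ī + A·d² with d = y − 0:
  bottom flange: d = 0.475 in → contributes +1.3718 in⁴
  web: d = 8.15 in → contributes +301.33 in⁴
  top flange: d = 15.825 in → contributes +1142.3 in⁴
Total I = 1 445 in⁴.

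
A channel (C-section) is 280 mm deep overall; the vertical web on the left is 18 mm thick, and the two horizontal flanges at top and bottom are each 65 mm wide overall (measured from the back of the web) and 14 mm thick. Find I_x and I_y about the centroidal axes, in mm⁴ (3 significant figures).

I_x ≈ 5.62 × 10⁷ mm⁴, I_y ≈ 1.48 × 10⁶ mm⁴

Break the section into simple shapes (no overlaps), measuring from the bottom-left corner of the bounding box.
Web: 18 × 280, A = 5 040 mm², y = 140 mm, Ī = 32 928 000 mm⁴.
Top flange (beyond web): 47 × 14, A = 658 mm², y = 273 mm, Ī = 10 747 mm⁴.
Bottom flange (beyond web): 47 × 14, A = 658 mm², y = 7 mm, Ī = 10 747 mm⁴.
By symmetry the centroid is at mid-height, ȳ = 140 mm.
Transfer each piece to the centroidal x-axis using Ī + A·d² with d = y − 140:
  web: d = 0 mm → contributes +32 928 000 mm⁴
  top flange (beyond web): d = 133 mm → contributes +11 650 109 mm⁴
  bottom flange (beyond web): d = -133 mm → contributes +11 650 109 mm⁴
Total I = 56 228 219 mm⁴.
For the y-axis: x̄ = 15.729 mm.
Repeating about the centroidal y-axis gives I_y = 1 480 556 mm⁴.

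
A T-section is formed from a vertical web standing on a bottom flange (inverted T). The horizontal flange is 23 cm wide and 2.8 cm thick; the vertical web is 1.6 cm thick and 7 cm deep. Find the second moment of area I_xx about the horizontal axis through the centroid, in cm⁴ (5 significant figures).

Treat the section as a set of non-overlapping primitives; coordinates are from the bounding-box lower-left.
Flange: 23 × 2.8, A = 64.4 cm², y = 1.4 cm, Ī = 42.07467 cm⁴.
Web: 1.6 × 7, A = 11.2 cm², y = 6.3 cm, Ī = 45.73333 cm⁴.
Centroid: ȳ = ΣA·y / ΣA = 2.125926 cm.
Transfer each piece to the horizontal axis through the centroid using Ī + A·d² with d = y − 2.125926:
  flange: d = -0.7259259 cm → contributes +76.01143 cm⁴
  web: d = 4.174074 cm → contributes +240.8698 cm⁴
Total I = 316.8812 cm⁴.

I_xx ≈ 316.88 cm⁴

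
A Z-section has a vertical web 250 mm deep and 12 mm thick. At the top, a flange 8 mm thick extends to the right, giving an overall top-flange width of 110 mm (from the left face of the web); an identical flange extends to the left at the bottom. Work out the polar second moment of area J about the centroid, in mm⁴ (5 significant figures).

Break the section into simple shapes (no overlaps), measuring from the bottom-left corner of the bounding box.
Web: 12 × 250, A = 3 000 mm², y = 125 mm, Ī = 15 625 000 mm⁴.
Top flange (beyond web): 98 × 8, A = 784 mm², y = 246 mm, Ī = 4181.333 mm⁴.
Bottom flange (beyond web): 98 × 8, A = 784 mm², y = 4 mm, Ī = 4181.333 mm⁴.
Centroid: ȳ = ΣA·y / ΣA = 125 mm.
Transfer each piece to the centroidal x-axis using Ī + A·d² with d = y − 125:
  web: d = 0 mm → contributes +15 625 000 mm⁴
  top flange (beyond web): d = 121 mm → contributes +11 482 725 mm⁴
  bottom flange (beyond web): d = -121 mm → contributes +11 482 725 mm⁴
Total I = 38 590 451 mm⁴.
For the y-axis: x̄ = 104 mm.
Repeating about the centroidal y-axis gives I_y = 6 034 123 mm⁴.
Polar second moment: J = I_x + I_y = 44 624 573 mm⁴.

J ≈ 4.4625 × 10⁷ mm⁴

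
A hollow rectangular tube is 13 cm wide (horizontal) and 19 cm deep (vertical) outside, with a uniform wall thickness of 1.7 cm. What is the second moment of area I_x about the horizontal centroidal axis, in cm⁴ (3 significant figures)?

I_x ≈ 4390 cm⁴

Split into non-overlapping primitives; take the origin at the lower-left of the bounding box.
Outer rectangle: 13 × 19, A = 247 cm², y = 9.5 cm, Ī = 7430.6 cm⁴.
Inner void (subtracted): 9.6 × 15.6, A = 149.76 cm², y = 9.5 cm, Ī = 3037.1 cm⁴.
By symmetry the centroid is at mid-height, ȳ = 9.5 cm.
All pieces are centred on the horizontal centroidal axis, so I = ΣĪ (holes subtracted) = 4393.5 cm⁴.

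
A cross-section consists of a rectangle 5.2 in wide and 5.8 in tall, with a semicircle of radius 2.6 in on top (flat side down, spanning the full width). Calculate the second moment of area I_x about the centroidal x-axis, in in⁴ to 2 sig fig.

I_x ≈ 220 in⁴

Decompose the section into non-overlapping parts with the origin at the bottom-left of its bounding rectangle.
Rectangular body: 5.2 × 5.8, A = 30.16 in², y = 2.9 in, Ī = 84.55 in⁴.
Semicircular cap: semicircle r = 2.6, A = 10.62 in², y = 6.903 in, Ī = 5.016 in⁴.
Centroid: ȳ = ΣA·y / ΣA = 3.942 in.
Transfer each piece to the centroidal x-axis using Ī + A·d² with d = y − 3.942:
  rectangular body: d = -1.042 in → contributes +117.3 in⁴
  semicircular cap: d = 2.961 in → contributes +98.11 in⁴
Total I = 215.4 in⁴.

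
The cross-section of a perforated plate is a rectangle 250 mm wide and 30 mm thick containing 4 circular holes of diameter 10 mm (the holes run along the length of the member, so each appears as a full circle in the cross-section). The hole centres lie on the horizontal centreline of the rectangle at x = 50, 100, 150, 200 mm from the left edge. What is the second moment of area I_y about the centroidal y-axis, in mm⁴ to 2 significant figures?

I_y ≈ 3.8 × 10⁷ mm⁴

Treat the section as a set of non-overlapping primitives; coordinates are from the bounding-box lower-left.
Plate: 250 × 30, A = 7 500 mm², x = 125 mm, Ī = 39 062 500 mm⁴.
Hole 1 (subtracted): ⌀10, A = 78.54 mm², x = 50 mm, Ī = 490.9 mm⁴.
Hole 2 (subtracted): ⌀10, A = 78.54 mm², x = 100 mm, Ī = 490.9 mm⁴.
Hole 3 (subtracted): ⌀10, A = 78.54 mm², x = 150 mm, Ī = 490.9 mm⁴.
Hole 4 (subtracted): ⌀10, A = 78.54 mm², x = 200 mm, Ī = 490.9 mm⁴.
By symmetry the centroid is at mid-width, x̄ = 125 mm.
Transfer each piece to the centroidal y-axis using Ī + A·d² with d = x − 125:
  plate: d = 0 mm → contributes +39 062 500 mm⁴
  hole 1: d = -75 mm → contributes −442 277 mm⁴
  hole 2: d = -25 mm → contributes −49 578 mm⁴
  hole 3: d = 25 mm → contributes −49 578 mm⁴
  hole 4: d = 75 mm → contributes −442 277 mm⁴
Total I = 38 078 789 mm⁴.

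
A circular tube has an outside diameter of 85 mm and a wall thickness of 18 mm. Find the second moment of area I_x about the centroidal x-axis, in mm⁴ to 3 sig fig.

Split into non-overlapping primitives; take the origin at the lower-left of the bounding box.
Outer circle: ⌀85, A = 5674.5 mm², y = 42.5 mm, Ī = 2 562 392 mm⁴.
Bore (subtracted): ⌀49, A = 1885.7 mm², y = 42.5 mm, Ī = 282 979 mm⁴.
By symmetry the centroid is at mid-height, ȳ = 42.5 mm.
All pieces are centred on the centroidal x-axis, so I = ΣĪ (holes subtracted) = 2 279 413 mm⁴.

I_x ≈ 2.28 × 10⁶ mm⁴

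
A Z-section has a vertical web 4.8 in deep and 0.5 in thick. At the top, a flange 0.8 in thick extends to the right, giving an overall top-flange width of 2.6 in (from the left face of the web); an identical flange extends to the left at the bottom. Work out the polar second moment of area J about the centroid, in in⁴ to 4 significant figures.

J ≈ 25.19 in⁴

Decompose the section into non-overlapping parts with the origin at the bottom-left of its bounding rectangle.
Web: 0.5 × 4.8, A = 2.4 in², y = 2.4 in, Ī = 4.608 in⁴.
Top flange (beyond web): 2.1 × 0.8, A = 1.68 in², y = 4.4 in, Ī = 0.0896 in⁴.
Bottom flange (beyond web): 2.1 × 0.8, A = 1.68 in², y = 0.4 in, Ī = 0.0896 in⁴.
Centroid: ȳ = ΣA·y / ΣA = 2.4 in.
Transfer each piece to the centroidal x-axis using Ī + A·d² with d = y − 2.4:
  web: d = 0 in → contributes +4.608 in⁴
  top flange (beyond web): d = 2 in → contributes +6.8096 in⁴
  bottom flange (beyond web): d = -2 in → contributes +6.8096 in⁴
Total I = 18.2272 in⁴.
For the y-axis: x̄ = 2.35 in.
Repeating about the centroidal y-axis gives I_y = 6.9632 in⁴.
Polar second moment: J = I_x + I_y = 25.1904 in⁴.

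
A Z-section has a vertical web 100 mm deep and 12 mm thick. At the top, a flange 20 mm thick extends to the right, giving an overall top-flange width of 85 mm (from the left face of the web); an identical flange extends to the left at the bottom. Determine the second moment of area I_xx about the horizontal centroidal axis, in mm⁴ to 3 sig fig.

I_xx ≈ 5.77 × 10⁶ mm⁴

Break the section into simple shapes (no overlaps), measuring from the bottom-left corner of the bounding box.
Web: 12 × 100, A = 1 200 mm², y = 50 mm, Ī = 1 000 000 mm⁴.
Top flange (beyond web): 73 × 20, A = 1 460 mm², y = 90 mm, Ī = 48 667 mm⁴.
Bottom flange (beyond web): 73 × 20, A = 1 460 mm², y = 10 mm, Ī = 48 667 mm⁴.
Centroid: ȳ = ΣA·y / ΣA = 50 mm.
Transfer each piece to the horizontal centroidal axis using Ī + A·d² with d = y − 50:
  web: d = 0 mm → contributes +1 000 000 mm⁴
  top flange (beyond web): d = 40 mm → contributes +2 384 667 mm⁴
  bottom flange (beyond web): d = -40 mm → contributes +2 384 667 mm⁴
Total I = 5 769 333 mm⁴.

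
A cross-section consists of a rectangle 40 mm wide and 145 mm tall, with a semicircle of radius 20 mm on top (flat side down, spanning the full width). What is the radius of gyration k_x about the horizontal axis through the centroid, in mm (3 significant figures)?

Decompose the section into non-overlapping parts with the origin at the bottom-left of its bounding rectangle.
Rectangular body: 40 × 145, A = 5 800 mm², y = 72.5 mm, Ī = 10 162 083 mm⁴.
Semicircular cap: semicircle r = 20, A = 628.32 mm², y = 153.49 mm, Ī = 17 561 mm⁴.
Centroid: ȳ = ΣA·y / ΣA = 80.416 mm.
Transfer each piece to the horizontal axis through the centroid using Ī + A·d² with d = y − 80.416:
  rectangular body: d = -7.916 mm → contributes +10 525 527 mm⁴
  semicircular cap: d = 73.072 mm → contributes +3 372 505 mm⁴
Total I = 13 898 032 mm⁴.
Radius of gyration: k = √(I/A) = √(13 898 032 / 6428.3) = 46.497 mm.

k_x ≈ 46.5 mm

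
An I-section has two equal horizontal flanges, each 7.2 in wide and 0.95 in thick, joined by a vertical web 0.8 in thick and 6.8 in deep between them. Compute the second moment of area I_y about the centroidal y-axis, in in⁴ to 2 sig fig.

Decompose the section into non-overlapping parts with the origin at the bottom-left of its bounding rectangle.
Bottom flange: 7.2 × 0.95, A = 6.84 in², x = 3.6 in, Ī = 29.55 in⁴.
Web: 0.8 × 6.8, A = 5.44 in², x = 3.6 in, Ī = 0.2901 in⁴.
Top flange: 7.2 × 0.95, A = 6.84 in², x = 3.6 in, Ī = 29.55 in⁴.
By symmetry the centroid is at mid-width, x̄ = 3.6 in.
All pieces are centred on the centroidal y-axis, so I = ΣĪ = 59.39 in⁴.

I_y ≈ 59 in⁴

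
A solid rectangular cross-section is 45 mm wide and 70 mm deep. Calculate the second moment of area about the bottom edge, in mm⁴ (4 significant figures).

I_base ≈ 5.145 × 10⁶ mm⁴

The section: 45 × 70, A = 3 150 mm², y = 35 mm, Ī = 1 286 250 mm⁴.
Transfer it to the bottom edge using Ī + A·d² with d = y − 0:
  the section: d = 35 mm → contributes +5 145 000 mm⁴
Total I = 5 145 000 mm⁴.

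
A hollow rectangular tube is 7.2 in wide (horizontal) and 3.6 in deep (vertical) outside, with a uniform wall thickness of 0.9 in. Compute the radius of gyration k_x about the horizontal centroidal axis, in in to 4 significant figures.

Treat the section as a set of non-overlapping primitives; coordinates are from the bounding-box lower-left.
Outer rectangle: 7.2 × 3.6, A = 25.92 in², y = 1.8 in, Ī = 27.9936 in⁴.
Inner void (subtracted): 5.4 × 1.8, A = 9.72 in², y = 1.8 in, Ī = 2.6244 in⁴.
By symmetry the centroid is at mid-height, ȳ = 1.8 in.
All pieces are centred on the horizontal centroidal axis, so I = ΣĪ (holes subtracted) = 25.3692 in⁴.
Radius of gyration: k = √(I/A) = √(25.3692 / 16.2) = 1.2514 in.

k_x ≈ 1.251 in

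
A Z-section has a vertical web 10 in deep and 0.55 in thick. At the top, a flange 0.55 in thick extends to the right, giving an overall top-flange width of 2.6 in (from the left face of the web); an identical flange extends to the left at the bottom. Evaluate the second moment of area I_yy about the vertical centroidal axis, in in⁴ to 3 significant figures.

Decompose the section into non-overlapping parts with the origin at the bottom-left of its bounding rectangle.
Web: 0.55 × 10, A = 5.5 in², x = 2.325 in, Ī = 0.13865 in⁴.
Top flange (beyond web): 2.05 × 0.55, A = 1.1275 in², x = 3.625 in, Ī = 0.39486 in⁴.
Bottom flange (beyond web): 2.05 × 0.55, A = 1.1275 in², x = 1.025 in, Ī = 0.39486 in⁴.
Centroid: x̄ = ΣA·x / ΣA = 2.325 in.
Transfer each piece to the vertical centroidal axis using Ī + A·d² with d = x − 2.325:
  web: d = 0 in → contributes +0.13865 in⁴
  top flange (beyond web): d = 1.3 in → contributes +2.3003 in⁴
  bottom flange (beyond web): d = -1.3 in → contributes +2.3003 in⁴
Total I = 4.7393 in⁴.

I_yy ≈ 4.74 in⁴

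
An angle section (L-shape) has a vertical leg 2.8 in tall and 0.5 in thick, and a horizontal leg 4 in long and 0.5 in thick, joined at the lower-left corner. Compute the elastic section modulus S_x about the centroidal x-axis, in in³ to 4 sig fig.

S_x ≈ 0.9710 in³

Split into non-overlapping primitives; take the origin at the lower-left of the bounding box.
Vertical leg: 0.5 × 2.8, A = 1.4 in², y = 1.4 in, Ī = 0.914667 in⁴.
Horizontal leg (remainder): 3.5 × 0.5, A = 1.75 in², y = 0.25 in, Ī = 0.0364583 in⁴.
Centroid: ȳ = ΣA·y / ΣA = 0.761111 in.
Transfer each piece to the centroidal x-axis using Ī + A·d² with d = y − 0.761111:
  vertical leg: d = 0.638889 in → contributes +1.48612 in⁴
  horizontal leg (remainder): d = -0.511111 in → contributes +0.493619 in⁴
Total I = 1.97974 in⁴.
Extreme fibre distance c = 2.03889 in; S = I/c = 0.970988 in³.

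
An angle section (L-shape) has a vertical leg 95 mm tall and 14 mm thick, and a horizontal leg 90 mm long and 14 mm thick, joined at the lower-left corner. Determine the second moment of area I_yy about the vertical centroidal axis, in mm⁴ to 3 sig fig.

I_yy ≈ 1.73 × 10⁶ mm⁴

Treat the section as a set of non-overlapping primitives; coordinates are from the bounding-box lower-left.
Vertical leg: 14 × 95, A = 1 330 mm², x = 7 mm, Ī = 21 723 mm⁴.
Horizontal leg (remainder): 76 × 14, A = 1 064 mm², x = 52 mm, Ī = 512 139 mm⁴.
Centroid: x̄ = ΣA·x / ΣA = 27 mm.
Transfer each piece to the vertical centroidal axis using Ī + A·d² with d = x − 27:
  vertical leg: d = -20 mm → contributes +553 723 mm⁴
  horizontal leg (remainder): d = 25 mm → contributes +1 177 139 mm⁴
Total I = 1 730 862 mm⁴.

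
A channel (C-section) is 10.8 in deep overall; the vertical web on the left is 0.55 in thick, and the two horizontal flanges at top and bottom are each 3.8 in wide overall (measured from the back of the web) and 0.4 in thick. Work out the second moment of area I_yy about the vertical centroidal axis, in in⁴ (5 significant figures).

I_yy ≈ 8.9667 in⁴

Break the section into simple shapes (no overlaps), measuring from the bottom-left corner of the bounding box.
Web: 0.55 × 10.8, A = 5.94 in², x = 0.275 in, Ī = 0.1497375 in⁴.
Top flange (beyond web): 3.25 × 0.4, A = 1.3 in², x = 2.175 in, Ī = 1.144271 in⁴.
Bottom flange (beyond web): 3.25 × 0.4, A = 1.3 in², x = 2.175 in, Ī = 1.144271 in⁴.
Centroid: x̄ = ΣA·x / ΣA = 0.8534543 in.
Transfer each piece to the vertical centroidal axis using Ī + A·d² with d = x − 0.8534543:
  web: d = -0.5784543 in → contributes +2.137317 in⁴
  top flange (beyond web): d = 1.321546 in → contributes +3.414699 in⁴
  bottom flange (beyond web): d = 1.321546 in → contributes +3.414699 in⁴
Total I = 8.966715 in⁴.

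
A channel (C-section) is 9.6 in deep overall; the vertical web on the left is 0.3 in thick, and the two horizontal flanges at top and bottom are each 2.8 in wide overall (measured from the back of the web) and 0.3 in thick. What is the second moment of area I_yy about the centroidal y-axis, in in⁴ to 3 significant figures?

Decompose the section into non-overlapping parts with the origin at the bottom-left of its bounding rectangle.
Web: 0.3 × 9.6, A = 2.88 in², x = 0.15 in, Ī = 0.0216 in⁴.
Top flange (beyond web): 2.5 × 0.3, A = 0.75 in², x = 1.55 in, Ī = 0.39063 in⁴.
Bottom flange (beyond web): 2.5 × 0.3, A = 0.75 in², x = 1.55 in, Ī = 0.39063 in⁴.
Centroid: x̄ = ΣA·x / ΣA = 0.62945 in.
Transfer each piece to the centroidal y-axis using Ī + A·d² with d = x − 0.62945:
  web: d = -0.47945 in → contributes +0.68364 in⁴
  top flange (beyond web): d = 0.92055 in → contributes +1.0262 in⁴
  bottom flange (beyond web): d = 0.92055 in → contributes +1.0262 in⁴
Total I = 2.736 in⁴.

I_yy ≈ 2.74 in⁴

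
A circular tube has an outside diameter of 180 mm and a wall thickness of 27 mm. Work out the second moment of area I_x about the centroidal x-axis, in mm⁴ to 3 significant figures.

Decompose the section into non-overlapping parts with the origin at the bottom-left of its bounding rectangle.
Outer circle: ⌀180, A = 25 447 mm², y = 90 mm, Ī = 51 529 974 mm⁴.
Bore (subtracted): ⌀126, A = 12 469 mm², y = 90 mm, Ī = 12 372 347 mm⁴.
By symmetry the centroid is at mid-height, ȳ = 90 mm.
All pieces are centred on the centroidal x-axis, so I = ΣĪ (holes subtracted) = 39 157 627 mm⁴.

I_x ≈ 3.92 × 10⁷ mm⁴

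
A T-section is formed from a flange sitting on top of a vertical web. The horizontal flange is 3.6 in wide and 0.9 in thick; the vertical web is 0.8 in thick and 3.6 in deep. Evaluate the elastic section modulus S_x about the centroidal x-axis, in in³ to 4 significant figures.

S_x ≈ 3.694 in³

Treat the section as a set of non-overlapping primitives; coordinates are from the bounding-box lower-left.
Flange: 3.6 × 0.9, A = 3.24 in², y = 4.05 in, Ī = 0.2187 in⁴.
Web: 0.8 × 3.6, A = 2.88 in², y = 1.8 in, Ī = 3.1104 in⁴.
Centroid: ȳ = ΣA·y / ΣA = 2.99118 in.
Transfer each piece to the centroidal x-axis using Ī + A·d² with d = y − 2.99118:
  flange: d = 1.05882 in → contributes +3.85109 in⁴
  web: d = -1.19118 in → contributes +7.19684 in⁴
Total I = 11.0479 in⁴.
Extreme fibre distance c = 2.99118 in; S = I/c = 3.6935 in³.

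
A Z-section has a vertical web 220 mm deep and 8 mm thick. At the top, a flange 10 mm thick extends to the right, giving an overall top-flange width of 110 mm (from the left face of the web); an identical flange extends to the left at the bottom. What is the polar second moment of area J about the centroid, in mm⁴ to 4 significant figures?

J ≈ 3.756 × 10⁷ mm⁴

Split into non-overlapping primitives; take the origin at the lower-left of the bounding box.
Web: 8 × 220, A = 1 760 mm², y = 110 mm, Ī = 7 098 667 mm⁴.
Top flange (beyond web): 102 × 10, A = 1 020 mm², y = 215 mm, Ī = 8 500 mm⁴.
Bottom flange (beyond web): 102 × 10, A = 1 020 mm², y = 5 mm, Ī = 8 500 mm⁴.
Centroid: ȳ = ΣA·y / ΣA = 110 mm.
Transfer each piece to the centroidal x-axis using Ī + A·d² with d = y − 110:
  web: d = 0 mm → contributes +7 098 667 mm⁴
  top flange (beyond web): d = 105 mm → contributes +11 254 000 mm⁴
  bottom flange (beyond web): d = -105 mm → contributes +11 254 000 mm⁴
Total I = 29 606 667 mm⁴.
For the y-axis: x̄ = 106 mm.
Repeating about the centroidal y-axis gives I_y = 7 949 067 mm⁴.
Polar second moment: J = I_x + I_y = 37 555 733 mm⁴.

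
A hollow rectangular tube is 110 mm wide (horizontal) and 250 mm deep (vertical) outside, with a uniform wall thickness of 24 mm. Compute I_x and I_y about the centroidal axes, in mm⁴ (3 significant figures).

Decompose the section into non-overlapping parts with the origin at the bottom-left of its bounding rectangle.
Outer rectangle: 110 × 250, A = 27 500 mm², y = 125 mm, Ī = 143 229 167 mm⁴.
Inner void (subtracted): 62 × 202, A = 12 524 mm², y = 125 mm, Ī = 42 585 775 mm⁴.
By symmetry the centroid is at mid-height, ȳ = 125 mm.
All pieces are centred on the centroidal x-axis, so I = ΣĪ (holes subtracted) = 100 643 392 mm⁴.
Repeating about the centroidal y-axis gives I_y = 23 717 312 mm⁴.

I_x ≈ 1.01 × 10⁸ mm⁴, I_y ≈ 2.37 × 10⁷ mm⁴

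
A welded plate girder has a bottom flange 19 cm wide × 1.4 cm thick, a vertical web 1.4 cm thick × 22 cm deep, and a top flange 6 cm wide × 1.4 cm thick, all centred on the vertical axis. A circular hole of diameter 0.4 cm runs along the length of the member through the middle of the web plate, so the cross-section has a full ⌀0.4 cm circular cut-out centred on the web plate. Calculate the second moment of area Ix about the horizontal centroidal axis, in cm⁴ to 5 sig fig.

Break the section into simple shapes (no overlaps), measuring from the bottom-left corner of the bounding box.
Bottom plate: 19 × 1.4, A = 26.6 cm², y = 0.7 cm, Ī = 4.344667 cm⁴.
Web plate: 1.4 × 22, A = 30.8 cm², y = 12.4 cm, Ī = 1242.267 cm⁴.
Top plate: 6 × 1.4, A = 8.4 cm², y = 24.1 cm, Ī = 1.372 cm⁴.
Hole (subtracted): ⌀0.4, A = 0.1256637 cm², y = 12.4 cm, Ī = 0.001256637 cm⁴.
Centroid: ȳ = ΣA·y / ΣA = 9.157638 cm.
Transfer each piece to the horizontal centroidal axis using Ī + A·d² with d = y − 9.157638:
  bottom plate: d = -8.457638 cm → contributes +1907.086 cm⁴
  web plate: d = 3.242362 cm → contributes +1566.064 cm⁴
  top plate: d = 14.94236 cm → contributes +1876.875 cm⁴
  hole: d = 3.242362 cm → contributes −1.322348 cm⁴
Total I = 5348.703 cm⁴.

Ix ≈ 5348.7 cm⁴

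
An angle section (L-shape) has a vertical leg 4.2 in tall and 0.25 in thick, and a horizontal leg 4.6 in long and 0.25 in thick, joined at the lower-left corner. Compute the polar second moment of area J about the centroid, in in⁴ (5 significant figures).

Treat the section as a set of non-overlapping primitives; coordinates are from the bounding-box lower-left.
Vertical leg: 0.25 × 4.2, A = 1.05 in², y = 2.1 in, Ī = 1.5435 in⁴.
Horizontal leg (remainder): 4.35 × 0.25, A = 1.0875 in², y = 0.125 in, Ī = 0.005664063 in⁴.
Centroid: ȳ = ΣA·y / ΣA = 1.095175 in.
Transfer each piece to the centroidal x-axis using Ī + A·d² with d = y − 1.095175:
  vertical leg: d = 1.004825 in → contributes +2.603656 in⁴
  horizontal leg (remainder): d = -0.9701754 in → contributes +1.029263 in⁴
Total I = 3.632919 in⁴.
For the y-axis: x̄ = 1.295175 in.
Repeating about the centroidal y-axis gives I_y = 4.546294 in⁴.
Polar second moment: J = I_x + I_y = 8.179213 in⁴.

J ≈ 8.1792 in⁴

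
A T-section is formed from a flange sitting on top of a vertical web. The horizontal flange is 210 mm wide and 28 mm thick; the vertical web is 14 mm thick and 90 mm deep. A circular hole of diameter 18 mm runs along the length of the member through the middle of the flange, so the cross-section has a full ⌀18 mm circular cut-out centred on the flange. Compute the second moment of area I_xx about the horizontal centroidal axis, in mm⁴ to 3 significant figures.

I_xx ≈ 4.81 × 10⁶ mm⁴

Break the section into simple shapes (no overlaps), measuring from the bottom-left corner of the bounding box.
Flange: 210 × 28, A = 5 880 mm², y = 104 mm, Ī = 384 160 mm⁴.
Web: 14 × 90, A = 1 260 mm², y = 45 mm, Ī = 850 500 mm⁴.
Hole (subtracted): ⌀18, A = 254.47 mm², y = 104 mm, Ī = 5 153 mm⁴.
Centroid: ȳ = ΣA·y / ΣA = 93.203 mm.
Transfer each piece to the horizontal centroidal axis using Ī + A·d² with d = y − 93.203:
  flange: d = 10.797 mm → contributes +1 069 565 mm⁴
  web: d = -48.203 mm → contributes +3 778 201 mm⁴
  hole: d = 10.797 mm → contributes −34 815 mm⁴
Total I = 4 812 951 mm⁴.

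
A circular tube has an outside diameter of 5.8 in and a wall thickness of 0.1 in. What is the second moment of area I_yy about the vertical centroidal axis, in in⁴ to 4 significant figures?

Split into non-overlapping primitives; take the origin at the lower-left of the bounding box.
Outer circle: ⌀5.8, A = 26.4208 in², x = 2.9 in, Ī = 55.5497 in⁴.
Bore (subtracted): ⌀5.6, A = 24.6301 in², x = 2.9 in, Ī = 48.275 in⁴.
By symmetry the centroid is at mid-width, x̄ = 2.9 in.
All pieces are centred on the vertical centroidal axis, so I = ΣĪ (holes subtracted) = 7.27475 in⁴.

I_yy ≈ 7.275 in⁴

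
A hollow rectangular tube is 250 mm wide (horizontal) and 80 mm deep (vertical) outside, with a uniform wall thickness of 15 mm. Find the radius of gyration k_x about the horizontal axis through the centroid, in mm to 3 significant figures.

Decompose the section into non-overlapping parts with the origin at the bottom-left of its bounding rectangle.
Outer rectangle: 250 × 80, A = 20 000 mm², y = 40 mm, Ī = 10 666 667 mm⁴.
Inner void (subtracted): 220 × 50, A = 11 000 mm², y = 40 mm, Ī = 2 291 667 mm⁴.
By symmetry the centroid is at mid-height, ȳ = 40 mm.
All pieces are centred on the horizontal axis through the centroid, so I = ΣĪ (holes subtracted) = 8 375 000 mm⁴.
Radius of gyration: k = √(I/A) = √(8 375 000 / 9 000) = 30.505 mm.

k_x ≈ 30.5 mm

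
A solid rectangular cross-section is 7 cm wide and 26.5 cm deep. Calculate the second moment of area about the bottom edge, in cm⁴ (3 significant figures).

I_base ≈ 4.34 × 10⁴ cm⁴

The section: 7 × 26.5, A = 185.5 cm², y = 13.25 cm, Ī = 10 856 cm⁴.
Transfer it to a horizontal axis along the bottom face using Ī + A·d² with d = y − 0:
  the section: d = 13.25 cm → contributes +43 422 cm⁴
Total I = 43 422 cm⁴.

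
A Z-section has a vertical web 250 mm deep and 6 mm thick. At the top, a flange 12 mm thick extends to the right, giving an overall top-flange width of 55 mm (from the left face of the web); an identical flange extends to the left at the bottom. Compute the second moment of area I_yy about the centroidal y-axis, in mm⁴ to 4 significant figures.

I_yy ≈ 1.129 × 10⁶ mm⁴

Decompose the section into non-overlapping parts with the origin at the bottom-left of its bounding rectangle.
Web: 6 × 250, A = 1 500 mm², x = 52 mm, Ī = 4 500 mm⁴.
Top flange (beyond web): 49 × 12, A = 588 mm², x = 79.5 mm, Ī = 117 649 mm⁴.
Bottom flange (beyond web): 49 × 12, A = 588 mm², x = 24.5 mm, Ī = 117 649 mm⁴.
Centroid: x̄ = ΣA·x / ΣA = 52 mm.
Transfer each piece to the centroidal y-axis using Ī + A·d² with d = x − 52:
  web: d = 0 mm → contributes +4 500 mm⁴
  top flange (beyond web): d = 27.5 mm → contributes +562 324 mm⁴
  bottom flange (beyond web): d = -27.5 mm → contributes +562 324 mm⁴
Total I = 1 129 148 mm⁴.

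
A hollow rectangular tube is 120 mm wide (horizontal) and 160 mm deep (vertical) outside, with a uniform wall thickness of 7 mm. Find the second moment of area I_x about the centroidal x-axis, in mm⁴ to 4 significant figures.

Break the section into simple shapes (no overlaps), measuring from the bottom-left corner of the bounding box.
Outer rectangle: 120 × 160, A = 19 200 mm², y = 80 mm, Ī = 40 960 000 mm⁴.
Inner void (subtracted): 106 × 146, A = 15 476 mm², y = 80 mm, Ī = 27 490 535 mm⁴.
By symmetry the centroid is at mid-height, ȳ = 80 mm.
All pieces are centred on the centroidal x-axis, so I = ΣĪ (holes subtracted) = 13 469 465 mm⁴.

I_x ≈ 1.347 × 10⁷ mm⁴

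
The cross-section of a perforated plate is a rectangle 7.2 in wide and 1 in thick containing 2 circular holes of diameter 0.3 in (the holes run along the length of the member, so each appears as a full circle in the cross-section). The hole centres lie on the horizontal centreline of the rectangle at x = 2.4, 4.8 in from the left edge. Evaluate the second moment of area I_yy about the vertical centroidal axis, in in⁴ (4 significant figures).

I_yy ≈ 30.90 in⁴

Split into non-overlapping primitives; take the origin at the lower-left of the bounding box.
Plate: 7.2 × 1, A = 7.2 in², x = 3.6 in, Ī = 31.104 in⁴.
Hole 1 (subtracted): ⌀0.3, A = 0.0706858 in², x = 2.4 in, Ī = 0.000397608 in⁴.
Hole 2 (subtracted): ⌀0.3, A = 0.0706858 in², x = 4.8 in, Ī = 0.000397608 in⁴.
By symmetry the centroid is at mid-width, x̄ = 3.6 in.
Transfer each piece to the vertical centroidal axis using Ī + A·d² with d = x − 3.6:
  plate: d = 0 in → contributes +31.104 in⁴
  hole 1: d = -1.2 in → contributes −0.102185 in⁴
  hole 2: d = 1.2 in → contributes −0.102185 in⁴
Total I = 30.8996 in⁴.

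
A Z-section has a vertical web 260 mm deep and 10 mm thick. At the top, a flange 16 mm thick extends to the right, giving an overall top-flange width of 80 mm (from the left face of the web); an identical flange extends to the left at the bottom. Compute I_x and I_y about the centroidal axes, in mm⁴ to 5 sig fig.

I_x ≈ 4.8035 × 10⁷ mm⁴, I_y ≈ 4.5203 × 10⁶ mm⁴

Decompose the section into non-overlapping parts with the origin at the bottom-left of its bounding rectangle.
Web: 10 × 260, A = 2 600 mm², y = 130 mm, Ī = 14 646 667 mm⁴.
Top flange (beyond web): 70 × 16, A = 1 120 mm², y = 252 mm, Ī = 23893.33 mm⁴.
Bottom flange (beyond web): 70 × 16, A = 1 120 mm², y = 8 mm, Ī = 23893.33 mm⁴.
Centroid: ȳ = ΣA·y / ΣA = 130 mm.
Transfer each piece to the centroidal x-axis using Ī + A·d² with d = y − 130:
  web: d = 0 mm → contributes +14 646 667 mm⁴
  top flange (beyond web): d = 122 mm → contributes +16 693 973 mm⁴
  bottom flange (beyond web): d = -122 mm → contributes +16 693 973 mm⁴
Total I = 48 034 613 mm⁴.
For the y-axis: x̄ = 75 mm.
Repeating about the centroidal y-axis gives I_y = 4 520 333 mm⁴.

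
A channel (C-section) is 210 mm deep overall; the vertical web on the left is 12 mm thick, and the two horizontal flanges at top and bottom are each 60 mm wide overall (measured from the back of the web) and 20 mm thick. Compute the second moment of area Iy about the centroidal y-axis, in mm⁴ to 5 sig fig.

Break the section into simple shapes (no overlaps), measuring from the bottom-left corner of the bounding box.
Web: 12 × 210, A = 2 520 mm², x = 6 mm, Ī = 30 240 mm⁴.
Top flange (beyond web): 48 × 20, A = 960 mm², x = 36 mm, Ī = 184 320 mm⁴.
Bottom flange (beyond web): 48 × 20, A = 960 mm², x = 36 mm, Ī = 184 320 mm⁴.
Centroid: x̄ = ΣA·x / ΣA = 18.97297 mm.
Transfer each piece to the centroidal y-axis using Ī + A·d² with d = x − 18.97297:
  web: d = -12.97297 mm → contributes +454 351 mm⁴
  top flange (beyond web): d = 17.02703 mm → contributes +462642.9 mm⁴
  bottom flange (beyond web): d = 17.02703 mm → contributes +462642.9 mm⁴
Total I = 1 379 637 mm⁴.

Iy ≈ 1.3796 × 10⁶ mm⁴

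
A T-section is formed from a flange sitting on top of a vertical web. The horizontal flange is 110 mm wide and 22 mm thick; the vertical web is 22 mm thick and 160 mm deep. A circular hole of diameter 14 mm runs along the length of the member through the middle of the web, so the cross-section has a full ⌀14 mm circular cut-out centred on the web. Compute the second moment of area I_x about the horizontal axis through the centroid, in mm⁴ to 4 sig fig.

Split into non-overlapping primitives; take the origin at the lower-left of the bounding box.
Flange: 110 × 22, A = 2 420 mm², y = 171 mm, Ī = 97606.7 mm⁴.
Web: 22 × 160, A = 3 520 mm², y = 80 mm, Ī = 7 509 333 mm⁴.
Hole (subtracted): ⌀14, A = 153.938 mm², y = 80 mm, Ī = 1885.74 mm⁴.
Centroid: ȳ = ΣA·y / ΣA = 118.06 mm.
Transfer each piece to the horizontal axis through the centroid using Ī + A·d² with d = y − 118.06:
  flange: d = 52.9396 mm → contributes +6 879 894 mm⁴
  web: d = -38.0604 mm → contributes +12 608 392 mm⁴
  hole: d = -38.0604 mm → contributes −224 880 mm⁴
Total I = 19 263 407 mm⁴.

I_x ≈ 1.926 × 10⁷ mm⁴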